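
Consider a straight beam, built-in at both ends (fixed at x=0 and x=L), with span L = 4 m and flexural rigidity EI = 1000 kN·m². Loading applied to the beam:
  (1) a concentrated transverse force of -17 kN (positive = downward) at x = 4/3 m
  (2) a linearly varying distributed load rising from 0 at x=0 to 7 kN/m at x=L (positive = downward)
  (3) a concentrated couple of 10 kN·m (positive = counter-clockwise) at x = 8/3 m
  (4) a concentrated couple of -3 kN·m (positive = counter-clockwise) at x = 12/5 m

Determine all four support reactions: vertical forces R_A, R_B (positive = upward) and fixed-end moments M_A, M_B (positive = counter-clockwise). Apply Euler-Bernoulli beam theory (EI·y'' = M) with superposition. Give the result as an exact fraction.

R_A = -4144/675 kN, M_A = -2678/675 kN·m, R_B = 2119/675 kN, M_B = -623/675 kN·m

Load 1 — point force P=-17 kN at a=4/3 m (b=L-a=8/3):
  R_A = Pb²(3a+b)/L³ = (-17)·(8/3)²·(3·(4/3)+(8/3))/4³ = -340/27 kN
  M_A = Pab²/L² = (-17)·(4/3)·(8/3)²/4² = -272/27 kN·m
  R_B = Pa²(a+3b)/L³ = (-17)·(4/3)²·((4/3)+3·(8/3))/4³ = -119/27 kN
  M_B = -Pa²b/L² = -(-17)·(4/3)²·(8/3)/4² = 136/27 kN·m
Load 2 — triangular load w₀=7 kN/m (0→w₀ over full span):
  R_A = 3w₀L/20 = 3·7·4/20 = 21/5 kN
  M_A = w₀L²/30 = 7·4²/30 = 56/15 kN·m
  R_B = 7w₀L/20 = 7·7·4/20 = 49/5 kN
  M_B = -w₀L²/20 = -7·4²/20 = -28/5 kN·m
Load 3 — applied couple M₀=10 kN·m at a=8/3 m (b=L-a=4/3):
  R_A = 6M₀ab/L³ = 6·10·(8/3)·(4/3)/4³ = 10/3 kN
  M_A = M₀b(2a-b)/L² = 10·(4/3)·(2·(8/3)-(4/3))/4² = 10/3 kN·m
  R_B = -6M₀ab/L³ = -6·10·(8/3)·(4/3)/4³ = -10/3 kN
  M_B = M₀a(2b-a)/L² = 10·(8/3)·(2·(4/3)-(8/3))/4² = 0 kN·m
Load 4 — applied couple M₀=-3 kN·m at a=12/5 m (b=L-a=8/5):
  R_A = 6M₀ab/L³ = 6·(-3)·(12/5)·(8/5)/4³ = -27/25 kN
  M_A = M₀b(2a-b)/L² = (-3)·(8/5)·(2·(12/5)-(8/5))/4² = -24/25 kN·m
  R_B = -6M₀ab/L³ = -6·(-3)·(12/5)·(8/5)/4³ = 27/25 kN
  M_B = M₀a(2b-a)/L² = (-3)·(12/5)·(2·(8/5)-(12/5))/4² = -9/25 kN·m
Superposition: R_A = -4144/675 kN, M_A = -2678/675 kN·m, R_B = 2119/675 kN, M_B = -623/675 kN·m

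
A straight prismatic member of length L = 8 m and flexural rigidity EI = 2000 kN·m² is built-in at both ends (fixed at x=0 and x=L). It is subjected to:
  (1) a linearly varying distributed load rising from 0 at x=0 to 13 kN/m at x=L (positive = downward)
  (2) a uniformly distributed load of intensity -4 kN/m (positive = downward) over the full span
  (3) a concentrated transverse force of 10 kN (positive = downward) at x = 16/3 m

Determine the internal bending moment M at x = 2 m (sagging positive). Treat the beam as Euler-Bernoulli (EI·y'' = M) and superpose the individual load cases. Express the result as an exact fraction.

Load 1 — triangular load w₀=13 kN/m (0→w₀ over full span):
  M_1 = 3w₀Lx/20 - w₀L²/30 - w₀x³/(6L) = 3·13·8·2/20 - 13·8²/30 - 13·2³/(6·8) = 13/10 kN·m
Load 2 — uniform load w=-4 kN/m over full span:
  M_2 = wLx/2 - wL²/12 - wx²/2 = (-4)·8·2/2 - (-4)·8²/12 - (-4)·2²/2 = -8/3 kN·m
Load 3 — point force P=10 kN at a=16/3 m (b=L-a=8/3):
  M_3 = Pb²(3a+b)x/L³ - Pab²/L²  [x≤a] = 10·(8/3)²·(3·(16/3)+(8/3))·2/8³ - 10·(16/3)·(8/3)²/8² = -20/27 kN·m
Superposition: M = Σ M_i = -569/270 kN·m ≈ -2.107407 kN·m

M(2) = -569/270 kN·m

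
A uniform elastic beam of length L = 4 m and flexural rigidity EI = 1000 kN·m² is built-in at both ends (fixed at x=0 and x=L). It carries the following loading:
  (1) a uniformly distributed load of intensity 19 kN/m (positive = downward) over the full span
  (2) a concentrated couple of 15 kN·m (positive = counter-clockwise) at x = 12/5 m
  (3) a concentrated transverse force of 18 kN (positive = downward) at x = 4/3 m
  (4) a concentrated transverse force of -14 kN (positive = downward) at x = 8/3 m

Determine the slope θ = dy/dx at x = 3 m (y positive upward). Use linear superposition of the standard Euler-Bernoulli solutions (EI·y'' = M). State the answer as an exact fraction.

Load 1 — uniform load w=19 kN/m over full span:
  θ_1 = -wx(L-x)(L-2x)/(12EI) = -19·3·(4-3)·(4-2·3)/(12·1000) = 19/2000 rad
Load 2 — applied couple M₀=15 kN·m at a=12/5 m (b=L-a=8/5):
  θ_2 = (R_Ax²/2 - M_Ax - M₀(x-a))/EI  [x>a] with R_A=27/5, M_A=24/5 = ((27/5)·3²/2 - (24/5)·3 - 15·(3-(12/5)))/1000 = 9/10000 rad
Load 3 — point force P=18 kN at a=4/3 m (b=L-a=8/3):
  θ_3 = Pa²(L-x)(2bL-(3b+a)(L-x))/(2L³EI)  [x>a] = 18·(4/3)²·(4-3)·(2·(8/3)·4-(3·(8/3)+(4/3))·(4-3))/(2·4³·1000) = 3/1000 rad
Load 4 — point force P=-14 kN at a=8/3 m (b=L-a=4/3):
  θ_4 = Pa²(L-x)(2bL-(3b+a)(L-x))/(2L³EI)  [x>a] = (-14)·(8/3)²·(4-3)·(2·(4/3)·4-(3·(4/3)+(8/3))·(4-3))/(2·4³·1000) = -7/2250 rad
Superposition: θ = Σ θ_i = 463/45000 rad ≈ 0.010289 rad

θ(3) = 463/45000 rad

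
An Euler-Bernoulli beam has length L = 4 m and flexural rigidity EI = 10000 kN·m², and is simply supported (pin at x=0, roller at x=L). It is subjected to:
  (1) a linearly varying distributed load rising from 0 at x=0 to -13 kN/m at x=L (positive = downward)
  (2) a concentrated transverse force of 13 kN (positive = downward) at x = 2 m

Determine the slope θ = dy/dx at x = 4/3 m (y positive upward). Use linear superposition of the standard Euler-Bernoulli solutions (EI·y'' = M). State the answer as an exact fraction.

Load 1 — triangular load w₀=-13 kN/m (0→w₀ over full span):
  θ_1 = -w₀(7L⁴-30L²x²+15x⁴)/(360LEI) = -(-13)·(7·4⁴-30·4²·(4/3)²+15·(4/3)⁴)/(360·4·10000) = 676/759375 rad
Load 2 — point force P=13 kN at a=2 m (b=L-a=2):
  θ_2 = -Pb(L²-b²-3x²)/(6LEI)  [x≤a] = -13·2·(4²-2²-3·(4/3)²)/(6·4·10000) = -13/18000 rad
Superposition: θ = Σ θ_i = 2041/12150000 rad ≈ 0.000168 rad

θ(4/3) = 2041/12150000 rad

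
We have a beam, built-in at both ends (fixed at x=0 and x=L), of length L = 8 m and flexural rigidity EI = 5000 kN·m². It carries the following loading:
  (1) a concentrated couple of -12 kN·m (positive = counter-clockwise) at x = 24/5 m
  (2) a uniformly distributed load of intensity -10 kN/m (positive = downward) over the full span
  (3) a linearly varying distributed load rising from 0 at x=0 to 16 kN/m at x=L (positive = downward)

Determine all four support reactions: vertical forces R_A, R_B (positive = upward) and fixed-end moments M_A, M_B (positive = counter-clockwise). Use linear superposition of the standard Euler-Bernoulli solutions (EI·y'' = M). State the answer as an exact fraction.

R_A = -574/25 kN, M_A = -576/25 kN·m, R_B = 174/25 kN, M_B = 52/75 kN·m

Load 1 — applied couple M₀=-12 kN·m at a=24/5 m (b=L-a=16/5):
  R_A = 6M₀ab/L³ = 6·(-12)·(24/5)·(16/5)/8³ = -54/25 kN
  M_A = M₀b(2a-b)/L² = (-12)·(16/5)·(2·(24/5)-(16/5))/8² = -96/25 kN·m
  R_B = -6M₀ab/L³ = -6·(-12)·(24/5)·(16/5)/8³ = 54/25 kN
  M_B = M₀a(2b-a)/L² = (-12)·(24/5)·(2·(16/5)-(24/5))/8² = -36/25 kN·m
Load 2 — uniform load w=-10 kN/m over full span:
  R_A = wL/2 = (-10)·8/2 = -40 kN
  M_A = wL²/12 = (-10)·8²/12 = -160/3 kN·m
  R_B = wL/2 = (-10)·8/2 = -40 kN
  M_B = -wL²/12 = -(-10)·8²/12 = 160/3 kN·m
Load 3 — triangular load w₀=16 kN/m (0→w₀ over full span):
  R_A = 3w₀L/20 = 3·16·8/20 = 96/5 kN
  M_A = w₀L²/30 = 16·8²/30 = 512/15 kN·m
  R_B = 7w₀L/20 = 7·16·8/20 = 224/5 kN
  M_B = -w₀L²/20 = -16·8²/20 = -256/5 kN·m
Superposition: R_A = -574/25 kN, M_A = -576/25 kN·m, R_B = 174/25 kN, M_B = 52/75 kN·m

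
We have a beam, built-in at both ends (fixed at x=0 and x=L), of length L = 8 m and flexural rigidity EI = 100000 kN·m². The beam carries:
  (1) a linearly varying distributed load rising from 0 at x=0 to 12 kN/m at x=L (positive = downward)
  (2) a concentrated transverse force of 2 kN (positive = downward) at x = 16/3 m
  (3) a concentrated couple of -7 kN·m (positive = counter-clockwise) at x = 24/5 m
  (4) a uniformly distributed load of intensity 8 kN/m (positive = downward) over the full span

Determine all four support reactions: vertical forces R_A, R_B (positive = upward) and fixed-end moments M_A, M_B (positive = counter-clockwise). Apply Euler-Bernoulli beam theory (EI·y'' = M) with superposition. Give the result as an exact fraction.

Load 1 — triangular load w₀=12 kN/m (0→w₀ over full span):
  R_A = 3w₀L/20 = 3·12·8/20 = 72/5 kN
  M_A = w₀L²/30 = 12·8²/30 = 128/5 kN·m
  R_B = 7w₀L/20 = 7·12·8/20 = 168/5 kN
  M_B = -w₀L²/20 = -12·8²/20 = -192/5 kN·m
Load 2 — point force P=2 kN at a=16/3 m (b=L-a=8/3):
  R_A = Pb²(3a+b)/L³ = 2·(8/3)²·(3·(16/3)+(8/3))/8³ = 14/27 kN
  M_A = Pab²/L² = 2·(16/3)·(8/3)²/8² = 32/27 kN·m
  R_B = Pa²(a+3b)/L³ = 2·(16/3)²·((16/3)+3·(8/3))/8³ = 40/27 kN
  M_B = -Pa²b/L² = -2·(16/3)²·(8/3)/8² = -64/27 kN·m
Load 3 — applied couple M₀=-7 kN·m at a=24/5 m (b=L-a=16/5):
  R_A = 6M₀ab/L³ = 6·(-7)·(24/5)·(16/5)/8³ = -63/50 kN
  M_A = M₀b(2a-b)/L² = (-7)·(16/5)·(2·(24/5)-(16/5))/8² = -56/25 kN·m
  R_B = -6M₀ab/L³ = -6·(-7)·(24/5)·(16/5)/8³ = 63/50 kN
  M_B = M₀a(2b-a)/L² = (-7)·(24/5)·(2·(16/5)-(24/5))/8² = -21/25 kN·m
Load 4 — uniform load w=8 kN/m over full span:
  R_A = wL/2 = 8·8/2 = 32 kN
  M_A = wL²/12 = 8·8²/12 = 128/3 kN·m
  R_B = wL/2 = 8·8/2 = 32 kN
  M_B = -wL²/12 = -8·8²/12 = -128/3 kN·m
Superposition: R_A = 61639/1350 kN, M_A = 45368/675 kN·m, R_B = 92261/1350 kN, M_B = -56887/675 kN·m

R_A = 61639/1350 kN, M_A = 45368/675 kN·m, R_B = 92261/1350 kN, M_B = -56887/675 kN·m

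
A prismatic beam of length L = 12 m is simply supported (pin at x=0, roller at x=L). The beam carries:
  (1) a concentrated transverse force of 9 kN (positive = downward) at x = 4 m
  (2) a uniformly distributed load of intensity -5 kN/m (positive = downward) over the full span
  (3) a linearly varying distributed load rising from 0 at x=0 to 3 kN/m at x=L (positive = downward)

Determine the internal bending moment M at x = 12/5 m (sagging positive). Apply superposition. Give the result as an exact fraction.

M(12/5) = -3672/125 kN·m

Load 1 — point force P=9 kN at a=4 m (b=L-a=8):
  M_1 = Pbx/L  [x≤a] = 9·8·(12/5)/12 = 72/5 kN·m
Load 2 — uniform load w=-5 kN/m over full span:
  M_2 = wx(L-x)/2 = (-5)·(12/5)·(12-(12/5))/2 = -288/5 kN·m
Load 3 — triangular load w₀=3 kN/m (0→w₀ over full span):
  M_3 = w₀Lx/6 - w₀x³/(6L) = 3·12·(12/5)/6 - 3·(12/5)³/(6·12) = 1728/125 kN·m
Superposition: M = Σ M_i = -3672/125 kN·m ≈ -29.376000 kN·m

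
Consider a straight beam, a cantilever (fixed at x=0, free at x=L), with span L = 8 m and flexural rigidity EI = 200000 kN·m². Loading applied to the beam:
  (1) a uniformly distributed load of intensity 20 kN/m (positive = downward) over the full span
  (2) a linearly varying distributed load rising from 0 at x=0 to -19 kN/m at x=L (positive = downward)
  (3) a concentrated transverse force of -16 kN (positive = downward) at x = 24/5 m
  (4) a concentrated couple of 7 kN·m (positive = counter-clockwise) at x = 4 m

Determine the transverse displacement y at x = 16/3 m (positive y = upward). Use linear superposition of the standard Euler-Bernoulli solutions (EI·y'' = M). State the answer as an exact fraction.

y(16/3) = -11629867/2278125000 m

Load 1 — uniform load w=20 kN/m over full span:
  y_1 = -wx²(x²-4Lx+6L²)/(24EI) = -20·(16/3)²·((16/3)²-4·8·(16/3)+6·8²)/(24·200000) = -4352/151875 m
Load 2 — triangular load w₀=-19 kN/m (0→w₀ over full span):
  y_2 = (w₀Lx³/12-w₀L²x²/6-w₀x⁵/(120L))/EI = ((-19)·8·(16/3)³/12-(-19)·8²·(16/3)²/6-(-19)·(16/3)⁵/(120·8))/200000 = 223744/11390625 m
Load 3 — point force P=-16 kN at a=24/5 m (b=L-a=16/5):
  y_3 = -Pa²(3x-a)/(6EI)  [x>a] = -(-16)·(24/5)²·(3·(16/3)-(24/5))/(6·200000) = 1344/390625 m
Load 4 — applied couple M₀=7 kN·m at a=4 m (b=L-a=4):
  y_4 = M₀a(2x-a)/(2EI)  [x>a] = 7·4·(2·(16/3)-4)/(2·200000) = 7/15000 m
Superposition: y = Σ y_i = -11629867/2278125000 m ≈ -0.005105 m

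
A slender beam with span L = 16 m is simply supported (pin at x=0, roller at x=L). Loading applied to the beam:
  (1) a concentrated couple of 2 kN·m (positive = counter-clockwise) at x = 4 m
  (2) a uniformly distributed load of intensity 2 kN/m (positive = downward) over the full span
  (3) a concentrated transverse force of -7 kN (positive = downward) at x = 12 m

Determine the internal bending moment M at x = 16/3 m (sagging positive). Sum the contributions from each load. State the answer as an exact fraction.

Load 1 — applied couple M₀=2 kN·m at a=4 m (b=L-a=12):
  M_1 = M₀x/L - M₀  [x>a] = 2·(16/3)/16 - 2 = -4/3 kN·m
Load 2 — uniform load w=2 kN/m over full span:
  M_2 = wx(L-x)/2 = 2·(16/3)·(16-(16/3))/2 = 512/9 kN·m
Load 3 — point force P=-7 kN at a=12 m (b=L-a=4):
  M_3 = Pbx/L  [x≤a] = (-7)·4·(16/3)/16 = -28/3 kN·m
Superposition: M = Σ M_i = 416/9 kN·m ≈ 46.222222 kN·m

M(16/3) = 416/9 kN·m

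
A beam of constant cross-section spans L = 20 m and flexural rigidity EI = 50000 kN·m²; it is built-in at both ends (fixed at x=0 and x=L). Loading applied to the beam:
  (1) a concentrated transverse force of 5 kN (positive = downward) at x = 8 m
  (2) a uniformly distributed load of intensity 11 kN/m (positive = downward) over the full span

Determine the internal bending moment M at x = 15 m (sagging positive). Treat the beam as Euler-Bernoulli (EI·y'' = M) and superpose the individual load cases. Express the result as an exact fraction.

M(15) = 1351/30 kN·m

Load 1 — point force P=5 kN at a=8 m (b=L-a=12):
  M_1 = Pa²(a+3b)(L-x)/L³ - Pa²b/L²  [x>a] = 5·8²·(8+3·12)·(20-15)/20³ - 5·8²·12/20² = -4/5 kN·m
Load 2 — uniform load w=11 kN/m over full span:
  M_2 = wLx/2 - wL²/12 - wx²/2 = 11·20·15/2 - 11·20²/12 - 11·15²/2 = 275/6 kN·m
Superposition: M = Σ M_i = 1351/30 kN·m ≈ 45.033333 kN·m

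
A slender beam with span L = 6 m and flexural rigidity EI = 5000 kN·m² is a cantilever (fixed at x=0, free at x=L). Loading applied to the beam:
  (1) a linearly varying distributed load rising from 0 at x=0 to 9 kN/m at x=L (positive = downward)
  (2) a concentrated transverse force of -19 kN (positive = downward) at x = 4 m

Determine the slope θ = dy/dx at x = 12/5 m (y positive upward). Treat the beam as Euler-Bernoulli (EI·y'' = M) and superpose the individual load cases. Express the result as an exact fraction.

θ(12/5) = -4362/390625 rad

Load 1 — triangular load w₀=9 kN/m (0→w₀ over full span):
  θ_1 = (w₀Lx²/4-w₀L²x/3-w₀x⁴/(24L))/EI = (9·6·(12/5)²/4-9·6²·(12/5)/3-9·(12/5)⁴/(24·6))/5000 = -14337/390625 rad
Load 2 — point force P=-19 kN at a=4 m (b=L-a=2):
  θ_2 = -Px(2a-x)/(2EI)  [x≤a] = -(-19)·(12/5)·(2·4-(12/5))/(2·5000) = 399/15625 rad
Superposition: θ = Σ θ_i = -4362/390625 rad ≈ -0.011167 rad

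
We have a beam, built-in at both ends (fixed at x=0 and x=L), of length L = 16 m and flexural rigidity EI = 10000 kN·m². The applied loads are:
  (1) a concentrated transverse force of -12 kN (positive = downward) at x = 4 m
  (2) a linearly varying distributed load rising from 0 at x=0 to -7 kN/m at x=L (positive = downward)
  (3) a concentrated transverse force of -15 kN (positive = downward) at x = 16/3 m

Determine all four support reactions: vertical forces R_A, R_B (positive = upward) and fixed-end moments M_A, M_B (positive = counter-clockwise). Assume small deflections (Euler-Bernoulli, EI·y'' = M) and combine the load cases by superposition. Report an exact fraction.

R_A = -13693/360 kN, M_A = -5503/45 kN·m, R_B = -16187/360 kN, M_B = 5237/45 kN·m

Load 1 — point force P=-12 kN at a=4 m (b=L-a=12):
  R_A = Pb²(3a+b)/L³ = (-12)·12²·(3·4+12)/16³ = -81/8 kN
  M_A = Pab²/L² = (-12)·4·12²/16² = -27 kN·m
  R_B = Pa²(a+3b)/L³ = (-12)·4²·(4+3·12)/16³ = -15/8 kN
  M_B = -Pa²b/L² = -(-12)·4²·12/16² = 9 kN·m
Load 2 — triangular load w₀=-7 kN/m (0→w₀ over full span):
  R_A = 3w₀L/20 = 3·(-7)·16/20 = -84/5 kN
  M_A = w₀L²/30 = (-7)·16²/30 = -896/15 kN·m
  R_B = 7w₀L/20 = 7·(-7)·16/20 = -196/5 kN
  M_B = -w₀L²/20 = -(-7)·16²/20 = 448/5 kN·m
Load 3 — point force P=-15 kN at a=16/3 m (b=L-a=32/3):
  R_A = Pb²(3a+b)/L³ = (-15)·(32/3)²·(3·(16/3)+(32/3))/16³ = -100/9 kN
  M_A = Pab²/L² = (-15)·(16/3)·(32/3)²/16² = -320/9 kN·m
  R_B = Pa²(a+3b)/L³ = (-15)·(16/3)²·((16/3)+3·(32/3))/16³ = -35/9 kN
  M_B = -Pa²b/L² = -(-15)·(16/3)²·(32/3)/16² = 160/9 kN·m
Superposition: R_A = -13693/360 kN, M_A = -5503/45 kN·m, R_B = -16187/360 kN, M_B = 5237/45 kN·m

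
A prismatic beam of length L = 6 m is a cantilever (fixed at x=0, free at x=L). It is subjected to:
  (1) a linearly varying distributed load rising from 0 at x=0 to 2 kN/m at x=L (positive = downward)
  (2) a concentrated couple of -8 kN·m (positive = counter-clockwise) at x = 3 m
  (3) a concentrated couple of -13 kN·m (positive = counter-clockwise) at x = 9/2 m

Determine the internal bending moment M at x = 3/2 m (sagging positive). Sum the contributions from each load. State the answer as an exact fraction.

Load 1 — triangular load w₀=2 kN/m (0→w₀ over full span):
  M_1 = w₀Lx/2 - w₀L²/3 - w₀x³/(6L) = 2·6·(3/2)/2 - 2·6²/3 - 2·(3/2)³/(6·6) = -243/16 kN·m
Load 2 — applied couple M₀=-8 kN·m at a=3 m (b=L-a=3):
  M_2 = M₀  [x≤a] = (-8) = -8 kN·m
Load 3 — applied couple M₀=-13 kN·m at a=9/2 m (b=L-a=3/2):
  M_3 = M₀  [x≤a] = (-13) = -13 kN·m
Superposition: M = Σ M_i = -579/16 kN·m ≈ -36.187500 kN·m

M(3/2) = -579/16 kN·m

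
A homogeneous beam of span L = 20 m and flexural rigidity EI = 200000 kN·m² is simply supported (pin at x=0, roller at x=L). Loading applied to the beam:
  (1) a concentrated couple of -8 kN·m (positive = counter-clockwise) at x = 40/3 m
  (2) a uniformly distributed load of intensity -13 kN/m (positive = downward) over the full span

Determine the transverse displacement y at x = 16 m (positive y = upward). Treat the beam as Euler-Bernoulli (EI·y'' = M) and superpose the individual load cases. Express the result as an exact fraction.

y(16) = 11338/140625 m

Load 1 — applied couple M₀=-8 kN·m at a=40/3 m (b=L-a=20/3):
  y_1 = (M₀x³/(6L)-M₀(x-a)²/2+C₁x)/EI  [x>a] with C₁=M₀(3b²-L²)/(6L)=160/9 = ((-8)·16³/(6·20)-(-8)·(16-(40/3))²/2+(160/9)·16)/200000 = 28/140625 m
Load 2 — uniform load w=-13 kN/m over full span:
  y_2 = -wx(L³-2Lx²+x³)/(24EI) = -(-13)·16·(20³-2·20·16²+16³)/(24·200000) = 754/9375 m
Superposition: y = Σ y_i = 11338/140625 m ≈ 0.080626 m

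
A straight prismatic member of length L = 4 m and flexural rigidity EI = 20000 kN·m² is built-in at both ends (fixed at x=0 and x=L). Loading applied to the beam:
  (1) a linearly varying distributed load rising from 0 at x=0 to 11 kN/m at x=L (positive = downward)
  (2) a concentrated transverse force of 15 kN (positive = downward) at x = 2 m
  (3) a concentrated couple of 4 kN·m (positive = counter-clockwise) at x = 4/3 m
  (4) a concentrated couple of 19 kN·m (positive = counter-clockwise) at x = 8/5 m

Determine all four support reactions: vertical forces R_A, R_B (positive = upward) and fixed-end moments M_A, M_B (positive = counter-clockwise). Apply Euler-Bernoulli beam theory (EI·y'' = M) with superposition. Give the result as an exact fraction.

R_A = 3341/150 kN, M_A = 2347/150 kN·m, R_B = 2209/150 kN, M_B = -1333/150 kN·m

Load 1 — triangular load w₀=11 kN/m (0→w₀ over full span):
  R_A = 3w₀L/20 = 3·11·4/20 = 33/5 kN
  M_A = w₀L²/30 = 11·4²/30 = 88/15 kN·m
  R_B = 7w₀L/20 = 7·11·4/20 = 77/5 kN
  M_B = -w₀L²/20 = -11·4²/20 = -44/5 kN·m
Load 2 — point force P=15 kN at a=2 m (b=L-a=2):
  R_A = Pb²(3a+b)/L³ = 15·2²·(3·2+2)/4³ = 15/2 kN
  M_A = Pab²/L² = 15·2·2²/4² = 15/2 kN·m
  R_B = Pa²(a+3b)/L³ = 15·2²·(2+3·2)/4³ = 15/2 kN
  M_B = -Pa²b/L² = -15·2²·2/4² = -15/2 kN·m
Load 3 — applied couple M₀=4 kN·m at a=4/3 m (b=L-a=8/3):
  R_A = 6M₀ab/L³ = 6·4·(4/3)·(8/3)/4³ = 4/3 kN
  M_A = M₀b(2a-b)/L² = 4·(8/3)·(2·(4/3)-(8/3))/4² = 0 kN·m
  R_B = -6M₀ab/L³ = -6·4·(4/3)·(8/3)/4³ = -4/3 kN
  M_B = M₀a(2b-a)/L² = 4·(4/3)·(2·(8/3)-(4/3))/4² = 4/3 kN·m
Load 4 — applied couple M₀=19 kN·m at a=8/5 m (b=L-a=12/5):
  R_A = 6M₀ab/L³ = 6·19·(8/5)·(12/5)/4³ = 171/25 kN
  M_A = M₀b(2a-b)/L² = 19·(12/5)·(2·(8/5)-(12/5))/4² = 57/25 kN·m
  R_B = -6M₀ab/L³ = -6·19·(8/5)·(12/5)/4³ = -171/25 kN
  M_B = M₀a(2b-a)/L² = 19·(8/5)·(2·(12/5)-(8/5))/4² = 152/25 kN·m
Superposition: R_A = 3341/150 kN, M_A = 2347/150 kN·m, R_B = 2209/150 kN, M_B = -1333/150 kN·m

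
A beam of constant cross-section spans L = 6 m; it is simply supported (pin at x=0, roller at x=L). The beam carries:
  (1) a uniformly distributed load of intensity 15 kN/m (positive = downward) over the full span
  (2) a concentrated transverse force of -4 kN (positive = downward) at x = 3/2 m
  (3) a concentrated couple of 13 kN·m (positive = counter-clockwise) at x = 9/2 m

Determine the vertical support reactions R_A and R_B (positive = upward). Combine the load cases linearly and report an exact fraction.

Load 1 — uniform load w=15 kN/m over full span:
  R_A = wL/2 = 15·6/2 = 45 kN
  R_B = wL/2 = 15·6/2 = 45 kN
Load 2 — point force P=-4 kN at a=3/2 m (b=L-a=9/2):
  R_A = Pb/L = (-4)·(9/2)/6 = -3 kN
  R_B = Pa/L = (-4)·(3/2)/6 = -1 kN
Load 3 — applied couple M₀=13 kN·m at a=9/2 m (b=L-a=3/2):
  R_A = M₀/L = 13/6 kN
  R_B = -M₀/L = -13/6 kN
Superposition: R_A = 265/6 kN, R_B = 251/6 kN

R_A = 265/6 kN, R_B = 251/6 kN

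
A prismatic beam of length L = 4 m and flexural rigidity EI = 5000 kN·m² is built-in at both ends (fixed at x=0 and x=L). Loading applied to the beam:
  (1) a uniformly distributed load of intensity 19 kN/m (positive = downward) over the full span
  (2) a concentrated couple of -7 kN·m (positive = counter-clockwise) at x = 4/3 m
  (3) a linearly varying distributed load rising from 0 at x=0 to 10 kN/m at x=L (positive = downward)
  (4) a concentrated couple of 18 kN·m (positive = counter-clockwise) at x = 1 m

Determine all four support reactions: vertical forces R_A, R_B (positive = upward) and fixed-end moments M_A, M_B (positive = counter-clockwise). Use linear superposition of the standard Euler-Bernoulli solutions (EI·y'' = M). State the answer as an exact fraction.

Load 1 — uniform load w=19 kN/m over full span:
  R_A = wL/2 = 19·4/2 = 38 kN
  M_A = wL²/12 = 19·4²/12 = 76/3 kN·m
  R_B = wL/2 = 19·4/2 = 38 kN
  M_B = -wL²/12 = -19·4²/12 = -76/3 kN·m
Load 2 — applied couple M₀=-7 kN·m at a=4/3 m (b=L-a=8/3):
  R_A = 6M₀ab/L³ = 6·(-7)·(4/3)·(8/3)/4³ = -7/3 kN
  M_A = M₀b(2a-b)/L² = (-7)·(8/3)·(2·(4/3)-(8/3))/4² = 0 kN·m
  R_B = -6M₀ab/L³ = -6·(-7)·(4/3)·(8/3)/4³ = 7/3 kN
  M_B = M₀a(2b-a)/L² = (-7)·(4/3)·(2·(8/3)-(4/3))/4² = -7/3 kN·m
Load 3 — triangular load w₀=10 kN/m (0→w₀ over full span):
  R_A = 3w₀L/20 = 3·10·4/20 = 6 kN
  M_A = w₀L²/30 = 10·4²/30 = 16/3 kN·m
  R_B = 7w₀L/20 = 7·10·4/20 = 14 kN
  M_B = -w₀L²/20 = -10·4²/20 = -8 kN·m
Load 4 — applied couple M₀=18 kN·m at a=1 m (b=L-a=3):
  R_A = 6M₀ab/L³ = 6·18·1·3/4³ = 81/16 kN
  M_A = M₀b(2a-b)/L² = 18·3·(2·1-3)/4² = -27/8 kN·m
  R_B = -6M₀ab/L³ = -6·18·1·3/4³ = -81/16 kN
  M_B = M₀a(2b-a)/L² = 18·1·(2·3-1)/4² = 45/8 kN·m
Superposition: R_A = 2243/48 kN, M_A = 655/24 kN·m, R_B = 2365/48 kN, M_B = -721/24 kN·m

R_A = 2243/48 kN, M_A = 655/24 kN·m, R_B = 2365/48 kN, M_B = -721/24 kN·m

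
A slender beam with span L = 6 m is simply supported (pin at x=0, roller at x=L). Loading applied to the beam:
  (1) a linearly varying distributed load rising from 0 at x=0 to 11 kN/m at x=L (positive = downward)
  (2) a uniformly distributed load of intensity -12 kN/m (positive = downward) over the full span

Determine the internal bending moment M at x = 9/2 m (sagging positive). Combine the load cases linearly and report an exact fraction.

Load 1 — triangular load w₀=11 kN/m (0→w₀ over full span):
  M_1 = w₀Lx/6 - w₀x³/(6L) = 11·6·(9/2)/6 - 11·(9/2)³/(6·6) = 693/32 kN·m
Load 2 — uniform load w=-12 kN/m over full span:
  M_2 = wx(L-x)/2 = (-12)·(9/2)·(6-(9/2))/2 = -81/2 kN·m
Superposition: M = Σ M_i = -603/32 kN·m ≈ -18.843750 kN·m

M(9/2) = -603/32 kN·m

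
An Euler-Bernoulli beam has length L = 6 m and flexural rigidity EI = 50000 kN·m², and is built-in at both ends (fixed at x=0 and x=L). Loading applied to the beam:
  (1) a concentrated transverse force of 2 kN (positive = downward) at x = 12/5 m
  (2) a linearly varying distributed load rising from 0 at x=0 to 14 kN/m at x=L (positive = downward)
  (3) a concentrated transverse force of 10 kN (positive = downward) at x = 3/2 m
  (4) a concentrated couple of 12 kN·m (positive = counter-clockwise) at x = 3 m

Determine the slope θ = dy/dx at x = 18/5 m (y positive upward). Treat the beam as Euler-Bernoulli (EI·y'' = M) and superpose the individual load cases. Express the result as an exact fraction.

Load 1 — point force P=2 kN at a=12/5 m (b=L-a=18/5):
  θ_1 = Pa²(L-x)(2bL-(3b+a)(L-x))/(2L³EI)  [x>a] = 2·(12/5)²·(6-(18/5))·(2·(18/5)·6-(3·(18/5)+(12/5))·(6-(18/5)))/(2·6³·50000) = 144/9765625 rad
Load 2 — triangular load w₀=14 kN/m (0→w₀ over full span):
  θ_2 = -w₀(2x(L-x)(L-2x)(x+2L)+x²(L-x)²)/(120LEI) = -14·(2·(18/5)·(6-(18/5))·(6-2·(18/5))·((18/5)+2·6)+(18/5)²·(6-(18/5))²)/(120·6·50000) = 189/1953125 rad
Load 3 — point force P=10 kN at a=3/2 m (b=L-a=9/2):
  θ_3 = Pa²(L-x)(2bL-(3b+a)(L-x))/(2L³EI)  [x>a] = 10·(3/2)²·(6-(18/5))·(2·(9/2)·6-(3·(9/2)+(3/2))·(6-(18/5)))/(2·6³·50000) = 9/200000 rad
Load 4 — applied couple M₀=12 kN·m at a=3 m (b=L-a=3):
  θ_4 = (R_Ax²/2 - M_Ax - M₀(x-a))/EI  [x>a] with R_A=3, M_A=3 = (3·(18/5)²/2 - 3·(18/5) - 12·((18/5)-3))/50000 = 9/312500 rad
Superposition: θ = Σ θ_i = 115821/625000000 rad ≈ 0.000185 rad

θ(18/5) = 115821/625000000 rad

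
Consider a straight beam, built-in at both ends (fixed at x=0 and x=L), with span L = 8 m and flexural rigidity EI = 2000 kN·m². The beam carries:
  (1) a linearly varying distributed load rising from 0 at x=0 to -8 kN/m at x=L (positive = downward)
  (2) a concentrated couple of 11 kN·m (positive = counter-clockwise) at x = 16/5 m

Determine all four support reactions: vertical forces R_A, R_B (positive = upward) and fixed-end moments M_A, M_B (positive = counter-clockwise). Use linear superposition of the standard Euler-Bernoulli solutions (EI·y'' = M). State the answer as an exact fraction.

Load 1 — triangular load w₀=-8 kN/m (0→w₀ over full span):
  R_A = 3w₀L/20 = 3·(-8)·8/20 = -48/5 kN
  M_A = w₀L²/30 = (-8)·8²/30 = -256/15 kN·m
  R_B = 7w₀L/20 = 7·(-8)·8/20 = -112/5 kN
  M_B = -w₀L²/20 = -(-8)·8²/20 = 128/5 kN·m
Load 2 — applied couple M₀=11 kN·m at a=16/5 m (b=L-a=24/5):
  R_A = 6M₀ab/L³ = 6·11·(16/5)·(24/5)/8³ = 99/50 kN
  M_A = M₀b(2a-b)/L² = 11·(24/5)·(2·(16/5)-(24/5))/8² = 33/25 kN·m
  R_B = -6M₀ab/L³ = -6·11·(16/5)·(24/5)/8³ = -99/50 kN
  M_B = M₀a(2b-a)/L² = 11·(16/5)·(2·(24/5)-(16/5))/8² = 88/25 kN·m
Superposition: R_A = -381/50 kN, M_A = -1181/75 kN·m, R_B = -1219/50 kN, M_B = 728/25 kN·m

R_A = -381/50 kN, M_A = -1181/75 kN·m, R_B = -1219/50 kN, M_B = 728/25 kN·m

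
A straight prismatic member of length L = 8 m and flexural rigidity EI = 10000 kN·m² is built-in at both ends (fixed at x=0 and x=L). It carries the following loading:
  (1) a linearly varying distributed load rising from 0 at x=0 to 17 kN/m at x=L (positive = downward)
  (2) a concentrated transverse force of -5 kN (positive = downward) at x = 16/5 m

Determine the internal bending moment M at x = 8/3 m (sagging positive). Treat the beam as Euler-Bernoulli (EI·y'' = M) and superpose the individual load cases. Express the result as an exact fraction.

Load 1 — triangular load w₀=17 kN/m (0→w₀ over full span):
  M_1 = 3w₀Lx/20 - w₀L²/30 - w₀x³/(6L) = 3·17·8·(8/3)/20 - 17·8²/30 - 17·(8/3)³/(6·8) = 4624/405 kN·m
Load 2 — point force P=-5 kN at a=16/5 m (b=L-a=24/5):
  M_2 = Pb²(3a+b)x/L³ - Pab²/L²  [x≤a] = (-5)·(24/5)²·(3·(16/5)+(24/5))·(8/3)/8³ - (-5)·(16/5)·(24/5)²/8² = -72/25 kN·m
Superposition: M = Σ M_i = 17288/2025 kN·m ≈ 8.537284 kN·m

M(8/3) = 17288/2025 kN·m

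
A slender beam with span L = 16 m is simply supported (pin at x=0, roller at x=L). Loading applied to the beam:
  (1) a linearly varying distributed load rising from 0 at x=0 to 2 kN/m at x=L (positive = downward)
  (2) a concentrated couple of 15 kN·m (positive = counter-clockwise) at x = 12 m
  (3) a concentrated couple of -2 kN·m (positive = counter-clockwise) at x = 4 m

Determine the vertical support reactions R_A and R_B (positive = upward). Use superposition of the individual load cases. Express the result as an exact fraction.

R_A = 295/48 kN, R_B = 473/48 kN

Load 1 — triangular load w₀=2 kN/m (0→w₀ over full span):
  R_A = w₀L/6 = 2·16/6 = 16/3 kN
  R_B = w₀L/3 = 2·16/3 = 32/3 kN
Load 2 — applied couple M₀=15 kN·m at a=12 m (b=L-a=4):
  R_A = M₀/L = 15/16 kN
  R_B = -M₀/L = -15/16 kN
Load 3 — applied couple M₀=-2 kN·m at a=4 m (b=L-a=12):
  R_A = M₀/L = (-2)/16 = -1/8 kN
  R_B = -M₀/L = -(-2)/16 = 1/8 kN
Superposition: R_A = 295/48 kN, R_B = 473/48 kN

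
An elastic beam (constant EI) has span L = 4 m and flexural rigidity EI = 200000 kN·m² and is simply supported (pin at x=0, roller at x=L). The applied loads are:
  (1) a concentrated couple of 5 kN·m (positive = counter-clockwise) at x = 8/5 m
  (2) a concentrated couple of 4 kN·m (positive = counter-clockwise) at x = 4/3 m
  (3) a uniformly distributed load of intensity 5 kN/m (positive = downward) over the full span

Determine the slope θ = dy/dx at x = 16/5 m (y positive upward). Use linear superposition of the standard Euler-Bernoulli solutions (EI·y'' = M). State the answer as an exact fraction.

θ(16/5) = 437/11250000 rad

Load 1 — applied couple M₀=5 kN·m at a=8/5 m (b=L-a=12/5):
  θ_1 = (M₀x²/(2L)-M₀(x-a)+C₁)/EI  [x>a] with C₁=M₀(3b²-L²)/(6L)=4/15 = (5·(16/5)²/(2·4)-5·((16/5)-(8/5))+(4/15))/200000 = -1/150000 rad
Load 2 — applied couple M₀=4 kN·m at a=4/3 m (b=L-a=8/3):
  θ_2 = (M₀x²/(2L)-M₀(x-a)+C₁)/EI  [x>a] with C₁=M₀(3b²-L²)/(6L)=8/9 = (4·(16/5)²/(2·4)-4·((16/5)-(4/3))+(8/9))/200000 = -41/5625000 rad
Load 3 — uniform load w=5 kN/m over full span:
  θ_3 = -w(L³-6Lx²+4x³)/(24EI) = -5·(4³-6·4·(16/5)²+4·(16/5)³)/(24·200000) = 33/625000 rad
Superposition: θ = Σ θ_i = 437/11250000 rad ≈ 0.000039 rad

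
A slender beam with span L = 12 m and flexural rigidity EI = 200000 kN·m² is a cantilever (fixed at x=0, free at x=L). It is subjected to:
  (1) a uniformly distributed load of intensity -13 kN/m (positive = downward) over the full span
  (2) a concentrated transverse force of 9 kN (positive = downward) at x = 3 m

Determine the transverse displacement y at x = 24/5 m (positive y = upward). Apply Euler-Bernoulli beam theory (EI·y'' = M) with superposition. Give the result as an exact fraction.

y(24/5) = 10051209/250000000 m

Load 1 — uniform load w=-13 kN/m over full span:
  y_1 = -wx²(x²-4Lx+6L²)/(24EI) = -(-13)·(24/5)²·((24/5)²-4·12·(24/5)+6·12²)/(24·200000) = 80028/1953125 m
Load 2 — point force P=9 kN at a=3 m (b=L-a=9):
  y_2 = -Pa²(3x-a)/(6EI)  [x>a] = -9·3²·(3·(24/5)-3)/(6·200000) = -1539/2000000 m
Superposition: y = Σ y_i = 10051209/250000000 m ≈ 0.040205 m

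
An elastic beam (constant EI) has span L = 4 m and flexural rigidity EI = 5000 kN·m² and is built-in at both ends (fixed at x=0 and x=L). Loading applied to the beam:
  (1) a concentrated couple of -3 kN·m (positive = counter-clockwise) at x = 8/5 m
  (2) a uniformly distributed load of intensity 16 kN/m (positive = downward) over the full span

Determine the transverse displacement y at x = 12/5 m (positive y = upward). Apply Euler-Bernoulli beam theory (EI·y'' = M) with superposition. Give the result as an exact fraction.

y(12/5) = -4032/1953125 m

Load 1 — applied couple M₀=-3 kN·m at a=8/5 m (b=L-a=12/5):
  y_1 = (R_Ax³/6 - M_Ax²/2 - M₀(x-a)²/2)/EI  [x>a] with R_A=-27/25, M_A=-9/25 = ((-27/25)·(12/5)³/6 - (-9/25)·(12/5)²/2 - (-3)·((12/5)-(8/5))²/2)/5000 = -192/1953125 m
Load 2 — uniform load w=16 kN/m over full span:
  y_2 = -wx²(L-x)²/(24EI) = -16·(12/5)²·(4-(12/5))²/(24·5000) = -768/390625 m
Superposition: y = Σ y_i = -4032/1953125 m ≈ -0.002064 m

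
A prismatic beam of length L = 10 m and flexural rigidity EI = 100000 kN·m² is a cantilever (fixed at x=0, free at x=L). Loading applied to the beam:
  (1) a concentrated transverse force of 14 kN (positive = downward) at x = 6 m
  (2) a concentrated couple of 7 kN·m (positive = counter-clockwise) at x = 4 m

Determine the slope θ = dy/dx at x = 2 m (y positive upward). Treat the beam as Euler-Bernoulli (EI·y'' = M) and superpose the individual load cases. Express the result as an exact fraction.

θ(2) = -63/50000 rad

Load 1 — point force P=14 kN at a=6 m (b=L-a=4):
  θ_1 = -Px(2a-x)/(2EI)  [x≤a] = -14·2·(2·6-2)/(2·100000) = -7/5000 rad
Load 2 — applied couple M₀=7 kN·m at a=4 m (b=L-a=6):
  θ_2 = M₀x/EI  [x≤a] = 7·2/100000 = 7/50000 rad
Superposition: θ = Σ θ_i = -63/50000 rad ≈ -0.001260 rad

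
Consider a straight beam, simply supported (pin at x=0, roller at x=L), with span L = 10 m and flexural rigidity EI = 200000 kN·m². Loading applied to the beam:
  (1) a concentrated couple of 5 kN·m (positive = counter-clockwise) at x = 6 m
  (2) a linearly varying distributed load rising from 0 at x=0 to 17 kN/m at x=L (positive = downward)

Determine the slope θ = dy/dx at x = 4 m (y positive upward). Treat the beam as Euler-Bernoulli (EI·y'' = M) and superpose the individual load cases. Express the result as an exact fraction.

θ(4) = -2753/4500000 rad

Load 1 — applied couple M₀=5 kN·m at a=6 m (b=L-a=4):
  θ_1 = (M₀x²/(2L)+C₁)/EI  [x≤a] with C₁=M₀(3b²-L²)/(6L)=-13/3 = (5·4²/(2·10)+(-13/3))/200000 = -1/600000 rad
Load 2 — triangular load w₀=17 kN/m (0→w₀ over full span):
  θ_2 = -w₀(7L⁴-30L²x²+15x⁴)/(360LEI) = -17·(7·10⁴-30·10²·4²+15·4⁴)/(360·10·200000) = -5491/9000000 rad
Superposition: θ = Σ θ_i = -2753/4500000 rad ≈ -0.000612 rad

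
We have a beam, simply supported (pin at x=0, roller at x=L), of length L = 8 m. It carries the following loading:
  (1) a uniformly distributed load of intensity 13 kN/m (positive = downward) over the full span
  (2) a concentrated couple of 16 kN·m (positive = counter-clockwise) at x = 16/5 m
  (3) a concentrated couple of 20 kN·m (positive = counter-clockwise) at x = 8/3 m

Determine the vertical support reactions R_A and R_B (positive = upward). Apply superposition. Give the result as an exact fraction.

R_A = 113/2 kN, R_B = 95/2 kN

Load 1 — uniform load w=13 kN/m over full span:
  R_A = wL/2 = 13·8/2 = 52 kN
  R_B = wL/2 = 13·8/2 = 52 kN
Load 2 — applied couple M₀=16 kN·m at a=16/5 m (b=L-a=24/5):
  R_A = M₀/L = 16/8 = 2 kN
  R_B = -M₀/L = -16/8 = -2 kN
Load 3 — applied couple M₀=20 kN·m at a=8/3 m (b=L-a=16/3):
  R_A = M₀/L = 20/8 = 5/2 kN
  R_B = -M₀/L = -20/8 = -5/2 kN
Superposition: R_A = 113/2 kN, R_B = 95/2 kN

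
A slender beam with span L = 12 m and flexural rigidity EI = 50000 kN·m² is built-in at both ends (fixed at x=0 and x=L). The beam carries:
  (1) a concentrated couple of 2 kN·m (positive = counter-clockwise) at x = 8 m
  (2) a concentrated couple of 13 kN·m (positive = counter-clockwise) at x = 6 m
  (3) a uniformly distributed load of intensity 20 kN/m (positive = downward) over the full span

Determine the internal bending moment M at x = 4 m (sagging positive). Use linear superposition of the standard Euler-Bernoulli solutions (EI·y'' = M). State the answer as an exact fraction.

Load 1 — applied couple M₀=2 kN·m at a=8 m (b=L-a=4):
  M_1 = R_Ax - M_A  [x≤a] with R_A=2/9, M_A=2/3 = (2/9)·4 - (2/3) = 2/9 kN·m
Load 2 — applied couple M₀=13 kN·m at a=6 m (b=L-a=6):
  M_2 = R_Ax - M_A  [x≤a] with R_A=13/8, M_A=13/4 = (13/8)·4 - (13/4) = 13/4 kN·m
Load 3 — uniform load w=20 kN/m over full span:
  M_3 = wLx/2 - wL²/12 - wx²/2 = 20·12·4/2 - 20·12²/12 - 20·4²/2 = 80 kN·m
Superposition: M = Σ M_i = 3005/36 kN·m ≈ 83.472222 kN·m

M(4) = 3005/36 kN·m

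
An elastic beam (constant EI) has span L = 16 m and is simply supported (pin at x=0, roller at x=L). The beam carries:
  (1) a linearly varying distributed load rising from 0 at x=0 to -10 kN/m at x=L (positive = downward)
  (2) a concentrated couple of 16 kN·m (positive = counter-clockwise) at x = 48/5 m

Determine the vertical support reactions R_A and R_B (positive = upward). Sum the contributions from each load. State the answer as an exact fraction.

R_A = -77/3 kN, R_B = -163/3 kN

Load 1 — triangular load w₀=-10 kN/m (0→w₀ over full span):
  R_A = w₀L/6 = (-10)·16/6 = -80/3 kN
  R_B = w₀L/3 = (-10)·16/3 = -160/3 kN
Load 2 — applied couple M₀=16 kN·m at a=48/5 m (b=L-a=32/5):
  R_A = M₀/L = 16/16 = 1 kN
  R_B = -M₀/L = -16/16 = -1 kN
Superposition: R_A = -77/3 kN, R_B = -163/3 kN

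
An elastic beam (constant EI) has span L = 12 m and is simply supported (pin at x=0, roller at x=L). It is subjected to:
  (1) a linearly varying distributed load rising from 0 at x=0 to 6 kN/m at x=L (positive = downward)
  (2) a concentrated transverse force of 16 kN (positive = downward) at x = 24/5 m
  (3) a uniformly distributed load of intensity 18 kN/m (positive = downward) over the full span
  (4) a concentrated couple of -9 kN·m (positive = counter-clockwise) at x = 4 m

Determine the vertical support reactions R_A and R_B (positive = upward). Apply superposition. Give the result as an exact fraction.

R_A = 2577/20 kN, R_B = 2783/20 kN

Load 1 — triangular load w₀=6 kN/m (0→w₀ over full span):
  R_A = w₀L/6 = 6·12/6 = 12 kN
  R_B = w₀L/3 = 6·12/3 = 24 kN
Load 2 — point force P=16 kN at a=24/5 m (b=L-a=36/5):
  R_A = Pb/L = 16·(36/5)/12 = 48/5 kN
  R_B = Pa/L = 16·(24/5)/12 = 32/5 kN
Load 3 — uniform load w=18 kN/m over full span:
  R_A = wL/2 = 18·12/2 = 108 kN
  R_B = wL/2 = 18·12/2 = 108 kN
Load 4 — applied couple M₀=-9 kN·m at a=4 m (b=L-a=8):
  R_A = M₀/L = (-9)/12 = -3/4 kN
  R_B = -M₀/L = -(-9)/12 = 3/4 kN
Superposition: R_A = 2577/20 kN, R_B = 2783/20 kN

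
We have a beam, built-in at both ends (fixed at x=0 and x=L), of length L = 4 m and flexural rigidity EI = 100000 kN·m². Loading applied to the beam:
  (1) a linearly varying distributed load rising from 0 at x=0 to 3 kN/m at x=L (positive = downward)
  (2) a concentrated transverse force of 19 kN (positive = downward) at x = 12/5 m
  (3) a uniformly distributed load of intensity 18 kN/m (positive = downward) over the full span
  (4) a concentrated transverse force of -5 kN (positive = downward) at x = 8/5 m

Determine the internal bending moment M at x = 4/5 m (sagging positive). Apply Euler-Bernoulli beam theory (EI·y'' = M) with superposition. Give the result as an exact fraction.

M(4/5) = -1776/625 kN·m

Load 1 — triangular load w₀=3 kN/m (0→w₀ over full span):
  M_1 = 3w₀Lx/20 - w₀L²/30 - w₀x³/(6L) = 3·3·4·(4/5)/20 - 3·4²/30 - 3·(4/5)³/(6·4) = -28/125 kN·m
Load 2 — point force P=19 kN at a=12/5 m (b=L-a=8/5):
  M_2 = Pb²(3a+b)x/L³ - Pab²/L²  [x≤a] = 19·(8/5)²·(3·(12/5)+(8/5))·(4/5)/4³ - 19·(12/5)·(8/5)²/4² = -1216/625 kN·m
Load 3 — uniform load w=18 kN/m over full span:
  M_3 = wLx/2 - wL²/12 - wx²/2 = 18·4·(4/5)/2 - 18·4²/12 - 18·(4/5)²/2 = -24/25 kN·m
Load 4 — point force P=-5 kN at a=8/5 m (b=L-a=12/5):
  M_4 = Pb²(3a+b)x/L³ - Pab²/L²  [x≤a] = (-5)·(12/5)²·(3·(8/5)+(12/5))·(4/5)/4³ - (-5)·(8/5)·(12/5)²/4² = 36/125 kN·m
Superposition: M = Σ M_i = -1776/625 kN·m ≈ -2.841600 kN·m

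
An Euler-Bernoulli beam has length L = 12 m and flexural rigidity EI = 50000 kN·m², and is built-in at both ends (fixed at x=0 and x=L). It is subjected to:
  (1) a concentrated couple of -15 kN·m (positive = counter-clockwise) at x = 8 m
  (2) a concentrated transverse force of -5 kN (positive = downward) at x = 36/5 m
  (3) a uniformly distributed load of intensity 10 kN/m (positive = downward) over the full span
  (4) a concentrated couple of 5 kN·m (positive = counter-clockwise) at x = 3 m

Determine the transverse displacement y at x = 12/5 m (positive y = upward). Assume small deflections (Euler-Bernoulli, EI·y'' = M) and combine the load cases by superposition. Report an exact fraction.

y(12/5) = -1214439/312500000 m

Load 1 — applied couple M₀=-15 kN·m at a=8 m (b=L-a=4):
  y_1 = (R_Ax³/6 - M_Ax²/2)/EI  [x≤a] with R_A=-5/3, M_A=-5 = ((-5/3)·(12/5)³/6 - (-5)·(12/5)²/2)/50000 = 33/156250 m
Load 2 — point force P=-5 kN at a=36/5 m (b=L-a=24/5):
  y_2 = -Pb²x²(3aL-(3a+b)x)/(6L³EI)  [x≤a] = -(-5)·(24/5)²·(12/5)²·(3·(36/5)·12-(3·(36/5)+(24/5))·(12/5))/(6·12³·50000) = 2448/9765625 m
Load 3 — uniform load w=10 kN/m over full span:
  y_3 = -wx²(L-x)²/(24EI) = -10·(12/5)²·(12-(12/5))²/(24·50000) = -1728/390625 m
Load 4 — applied couple M₀=5 kN·m at a=3 m (b=L-a=9):
  y_4 = (R_Ax³/6 - M_Ax²/2)/EI  [x≤a] with R_A=15/32, M_A=-15/16 = ((15/32)·(12/5)³/6 - (-15/16)·(12/5)²/2)/50000 = 189/2500000 m
Superposition: y = Σ y_i = -1214439/312500000 m ≈ -0.003886 m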